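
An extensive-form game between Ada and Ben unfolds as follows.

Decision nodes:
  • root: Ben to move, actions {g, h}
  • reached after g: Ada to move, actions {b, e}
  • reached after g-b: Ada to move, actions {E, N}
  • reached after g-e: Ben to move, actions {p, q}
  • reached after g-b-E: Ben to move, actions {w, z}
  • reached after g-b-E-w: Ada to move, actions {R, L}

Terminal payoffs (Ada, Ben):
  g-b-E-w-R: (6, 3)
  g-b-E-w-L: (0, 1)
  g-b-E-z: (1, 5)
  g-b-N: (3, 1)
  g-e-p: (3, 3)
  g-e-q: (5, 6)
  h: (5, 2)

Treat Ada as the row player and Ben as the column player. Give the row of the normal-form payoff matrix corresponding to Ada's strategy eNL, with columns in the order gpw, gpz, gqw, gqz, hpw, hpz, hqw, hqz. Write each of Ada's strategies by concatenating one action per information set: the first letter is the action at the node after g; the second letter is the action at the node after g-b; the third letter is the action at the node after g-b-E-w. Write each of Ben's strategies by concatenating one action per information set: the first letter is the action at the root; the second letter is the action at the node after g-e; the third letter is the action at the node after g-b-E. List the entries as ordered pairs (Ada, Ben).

(3,3) (3,3) (5,6) (5,6) (5,2) (5,2) (5,2) (5,2)

vs gpw: Ben plays g → Ada plays e at [g] → Ben plays p at [g-e] → (3, 3)
vs gpz: Ben plays g → Ada plays e at [g] → Ben plays p at [g-e] → (3, 3)
vs gqw: Ben plays g → Ada plays e at [g] → Ben plays q at [g-e] → (5, 6)
vs gqz: Ben plays g → Ada plays e at [g] → Ben plays q at [g-e] → (5, 6)
vs hpw: Ben plays h → (5, 2)
vs hpz: Ben plays h → (5, 2)
vs hqw: Ben plays h → (5, 2)
vs hqz: Ben plays h → (5, 2)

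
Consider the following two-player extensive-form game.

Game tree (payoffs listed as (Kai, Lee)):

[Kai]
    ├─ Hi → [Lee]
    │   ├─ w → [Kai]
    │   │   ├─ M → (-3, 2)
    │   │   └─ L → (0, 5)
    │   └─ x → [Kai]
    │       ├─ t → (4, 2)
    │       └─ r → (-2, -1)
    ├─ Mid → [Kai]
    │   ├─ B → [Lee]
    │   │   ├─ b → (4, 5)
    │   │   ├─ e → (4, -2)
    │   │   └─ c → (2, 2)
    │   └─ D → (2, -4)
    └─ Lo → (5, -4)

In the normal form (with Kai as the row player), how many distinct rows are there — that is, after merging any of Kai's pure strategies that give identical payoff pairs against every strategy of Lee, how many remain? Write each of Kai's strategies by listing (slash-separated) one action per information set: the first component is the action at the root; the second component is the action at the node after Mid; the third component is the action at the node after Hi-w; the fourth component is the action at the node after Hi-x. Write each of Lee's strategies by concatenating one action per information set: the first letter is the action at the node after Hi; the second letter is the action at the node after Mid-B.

Kai has 24 pure strategies: Hi/B/M/t, Hi/B/M/r, Hi/B/L/t, Hi/B/L/r, Hi/D/M/t, Hi/D/M/r, Hi/D/L/t, Hi/D/L/r, Mid/B/M/t, Mid/B/M/r, Mid/B/L/t, Mid/B/L/r, Mid/D/M/t, Mid/D/M/r, Mid/D/L/t, Mid/D/L/r, Lo/B/M/t, Lo/B/M/r, Lo/B/L/t, Lo/B/L/r, Lo/D/M/t, Lo/D/M/r, Lo/D/L/t, Lo/D/L/r. Columns: wb, we, wc, xb, xe, xc.
{Hi/B/M/t, Hi/D/M/t} → row (-3,2) (-3,2) (-3,2) (4,2) (4,2) (4,2)
{Hi/B/M/r, Hi/D/M/r} → row (-3,2) (-3,2) (-3,2) (-2,-1) (-2,-1) (-2,-1)
{Hi/B/L/t, Hi/D/L/t} → row (0,5) (0,5) (0,5) (4,2) (4,2) (4,2)
{Hi/B/L/r, Hi/D/L/r} → row (0,5) (0,5) (0,5) (-2,-1) (-2,-1) (-2,-1)
{Mid/B/M/t, Mid/B/M/r, Mid/B/L/t, Mid/B/L/r} → row (4,5) (4,-2) (2,2) (4,5) (4,-2) (2,2)
{Mid/D/M/t, Mid/D/M/r, Mid/D/L/t, Mid/D/L/r} → row (2,-4) (2,-4) (2,-4) (2,-4) (2,-4) (2,-4)
{Lo/B/M/t, Lo/B/M/r, Lo/B/L/t, Lo/B/L/r, Lo/D/M/t, Lo/D/M/r, Lo/D/L/t, Lo/D/L/r} → row (5,-4) (5,-4) (5,-4) (5,-4) (5,-4) (5,-4)
That's 7 distinct rows out of 24 strategies.

7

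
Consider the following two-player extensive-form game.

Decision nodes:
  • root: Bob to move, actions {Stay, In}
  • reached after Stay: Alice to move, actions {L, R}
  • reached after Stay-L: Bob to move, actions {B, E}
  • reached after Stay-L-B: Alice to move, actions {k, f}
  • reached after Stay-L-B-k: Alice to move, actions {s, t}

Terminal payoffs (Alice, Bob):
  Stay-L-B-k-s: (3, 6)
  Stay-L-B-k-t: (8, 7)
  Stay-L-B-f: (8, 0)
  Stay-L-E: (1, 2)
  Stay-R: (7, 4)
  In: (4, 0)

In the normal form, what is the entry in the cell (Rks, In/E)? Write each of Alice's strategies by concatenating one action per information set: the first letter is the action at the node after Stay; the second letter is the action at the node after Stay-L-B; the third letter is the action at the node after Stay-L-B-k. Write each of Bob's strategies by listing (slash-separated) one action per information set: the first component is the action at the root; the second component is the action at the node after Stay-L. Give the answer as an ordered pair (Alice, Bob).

(4, 0)

Trace the play path from the root:
  Bob plays In
→ terminal payoff (4, 0).
(Alice's choice at the node after Stay is never reached on this path, so it doesn't affect the outcome.)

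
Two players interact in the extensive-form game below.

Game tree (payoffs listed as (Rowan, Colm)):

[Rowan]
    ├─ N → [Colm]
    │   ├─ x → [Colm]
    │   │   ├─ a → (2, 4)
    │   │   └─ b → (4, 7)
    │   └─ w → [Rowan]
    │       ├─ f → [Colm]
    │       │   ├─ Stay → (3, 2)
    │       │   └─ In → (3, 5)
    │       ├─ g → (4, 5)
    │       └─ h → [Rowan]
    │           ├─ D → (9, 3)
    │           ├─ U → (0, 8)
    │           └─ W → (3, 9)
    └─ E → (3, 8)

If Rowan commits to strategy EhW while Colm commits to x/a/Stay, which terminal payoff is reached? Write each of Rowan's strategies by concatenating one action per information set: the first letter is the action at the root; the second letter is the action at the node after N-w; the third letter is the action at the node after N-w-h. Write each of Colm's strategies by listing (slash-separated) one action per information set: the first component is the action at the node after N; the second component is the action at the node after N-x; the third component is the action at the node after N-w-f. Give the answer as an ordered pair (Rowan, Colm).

Trace the play path from the root:
  Rowan plays E
→ terminal payoff (3, 8).
(Rowan's choice at the node after N-w is never reached on this path, so it doesn't affect the outcome.)

(3, 8)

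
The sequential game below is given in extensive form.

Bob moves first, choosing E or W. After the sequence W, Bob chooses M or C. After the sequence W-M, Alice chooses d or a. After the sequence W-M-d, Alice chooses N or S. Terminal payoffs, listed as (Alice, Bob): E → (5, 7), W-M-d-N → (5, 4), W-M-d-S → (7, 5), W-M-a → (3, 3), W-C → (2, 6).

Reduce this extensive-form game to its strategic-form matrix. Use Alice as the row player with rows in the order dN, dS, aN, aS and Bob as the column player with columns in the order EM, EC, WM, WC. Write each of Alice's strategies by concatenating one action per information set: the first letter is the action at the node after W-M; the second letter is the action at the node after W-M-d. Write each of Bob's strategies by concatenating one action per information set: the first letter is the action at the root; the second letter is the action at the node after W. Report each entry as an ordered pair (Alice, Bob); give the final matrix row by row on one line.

dN: (5,7) (5,7) (5,4) (2,6) | dS: (5,7) (5,7) (7,5) (2,6) | aN: (5,7) (5,7) (3,3) (2,6) | aS: (5,7) (5,7) (3,3) (2,6)

Row dN: EM→(5,7), EC→(5,7), WM→(5,4), WC→(2,6)
Row dS: EM→(5,7), EC→(5,7), WM→(7,5), WC→(2,6)
Row aN: EM→(5,7), EC→(5,7), WM→(3,3), WC→(2,6)
Row aS: EM→(5,7), EC→(5,7), WM→(3,3), WC→(2,6)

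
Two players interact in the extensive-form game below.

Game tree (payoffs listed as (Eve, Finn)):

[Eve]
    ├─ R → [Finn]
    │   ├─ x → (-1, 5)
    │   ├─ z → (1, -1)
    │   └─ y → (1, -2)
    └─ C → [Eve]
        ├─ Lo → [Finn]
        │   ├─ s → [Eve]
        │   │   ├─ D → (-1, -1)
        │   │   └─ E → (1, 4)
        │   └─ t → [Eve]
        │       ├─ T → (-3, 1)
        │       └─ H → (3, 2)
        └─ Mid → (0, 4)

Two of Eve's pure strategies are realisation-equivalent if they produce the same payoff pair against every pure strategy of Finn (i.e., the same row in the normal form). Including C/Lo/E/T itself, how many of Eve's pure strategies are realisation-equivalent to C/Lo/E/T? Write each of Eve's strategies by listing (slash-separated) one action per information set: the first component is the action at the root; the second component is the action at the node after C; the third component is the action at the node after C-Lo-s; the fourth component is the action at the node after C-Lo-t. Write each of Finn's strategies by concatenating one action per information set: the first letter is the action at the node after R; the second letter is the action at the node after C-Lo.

Row for C/Lo/E/T (columns xs, xt, zs, zt, ys, yt): (1,4) (-3,1) (1,4) (-3,1) (1,4) (-3,1).
Every one of Eve's information sets is on the play path for some reply by Finn when Eve follows C/Lo/E/T.
Changing the action at any of them therefore changes at least one column, so only C/Lo/E/T itself gives this row.

1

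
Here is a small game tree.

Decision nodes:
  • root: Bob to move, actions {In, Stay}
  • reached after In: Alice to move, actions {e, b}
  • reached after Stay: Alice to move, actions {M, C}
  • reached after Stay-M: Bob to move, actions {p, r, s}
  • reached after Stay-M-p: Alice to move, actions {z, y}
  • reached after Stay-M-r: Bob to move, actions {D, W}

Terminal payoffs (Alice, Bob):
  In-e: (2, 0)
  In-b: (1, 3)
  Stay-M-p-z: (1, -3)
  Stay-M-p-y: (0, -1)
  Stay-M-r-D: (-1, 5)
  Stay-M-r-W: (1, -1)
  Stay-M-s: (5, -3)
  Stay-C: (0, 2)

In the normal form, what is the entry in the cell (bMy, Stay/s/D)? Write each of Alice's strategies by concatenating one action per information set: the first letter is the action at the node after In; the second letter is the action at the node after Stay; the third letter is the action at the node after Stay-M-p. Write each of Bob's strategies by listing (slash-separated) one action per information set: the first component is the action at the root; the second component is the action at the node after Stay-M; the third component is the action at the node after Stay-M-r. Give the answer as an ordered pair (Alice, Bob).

Trace the play path from the root:
  Bob plays Stay
  Alice plays M at [Stay]
  Bob plays s at [Stay-M]
→ terminal payoff (5, -3).
(Alice's choice at the node after In is never reached on this path, so it doesn't affect the outcome.)

(5, -3)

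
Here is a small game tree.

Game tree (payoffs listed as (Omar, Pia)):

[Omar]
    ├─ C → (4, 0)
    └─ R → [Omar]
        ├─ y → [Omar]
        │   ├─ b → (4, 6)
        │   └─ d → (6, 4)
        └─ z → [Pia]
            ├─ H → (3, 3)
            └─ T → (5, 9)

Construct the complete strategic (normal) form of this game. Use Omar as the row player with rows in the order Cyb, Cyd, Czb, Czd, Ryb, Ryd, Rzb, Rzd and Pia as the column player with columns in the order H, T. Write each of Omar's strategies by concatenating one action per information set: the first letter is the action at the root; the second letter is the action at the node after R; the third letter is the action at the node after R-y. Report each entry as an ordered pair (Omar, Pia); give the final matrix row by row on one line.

Row Cyb: H→(4,0), T→(4,0)
Row Cyd: H→(4,0), T→(4,0)
Row Czb: H→(4,0), T→(4,0)
Row Czd: H→(4,0), T→(4,0)
Row Ryb: H→(4,6), T→(4,6)
Row Ryd: H→(6,4), T→(6,4)
Row Rzb: H→(3,3), T→(5,9)
Row Rzd: H→(3,3), T→(5,9)

Cyb: (4,0) (4,0) | Cyd: (4,0) (4,0) | Czb: (4,0) (4,0) | Czd: (4,0) (4,0) | Ryb: (4,6) (4,6) | Ryd: (6,4) (6,4) | Rzb: (3,3) (5,9) | Rzd: (3,3) (5,9)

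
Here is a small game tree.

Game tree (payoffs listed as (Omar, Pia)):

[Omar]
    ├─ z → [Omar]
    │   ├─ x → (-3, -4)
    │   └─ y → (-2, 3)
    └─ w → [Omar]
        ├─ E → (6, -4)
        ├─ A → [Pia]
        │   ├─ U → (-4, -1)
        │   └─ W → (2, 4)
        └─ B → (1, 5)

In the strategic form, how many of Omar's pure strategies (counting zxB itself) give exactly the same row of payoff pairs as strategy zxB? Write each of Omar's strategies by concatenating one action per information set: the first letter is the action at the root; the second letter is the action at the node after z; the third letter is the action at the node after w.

3

Row for zxB (columns U, W): (-3,-4) (-3,-4).
Under zxB, Omar's choice at the node after w can never be reached regardless of what Pia does, so varying those choices leaves every outcome unchanged.
Holding the reachable choices fixed and varying the unreachable one freely already gives 3 equivalent strategies.
No other strategy reproduces this row, so those 3 are the full class: zxE, zxA, zxB.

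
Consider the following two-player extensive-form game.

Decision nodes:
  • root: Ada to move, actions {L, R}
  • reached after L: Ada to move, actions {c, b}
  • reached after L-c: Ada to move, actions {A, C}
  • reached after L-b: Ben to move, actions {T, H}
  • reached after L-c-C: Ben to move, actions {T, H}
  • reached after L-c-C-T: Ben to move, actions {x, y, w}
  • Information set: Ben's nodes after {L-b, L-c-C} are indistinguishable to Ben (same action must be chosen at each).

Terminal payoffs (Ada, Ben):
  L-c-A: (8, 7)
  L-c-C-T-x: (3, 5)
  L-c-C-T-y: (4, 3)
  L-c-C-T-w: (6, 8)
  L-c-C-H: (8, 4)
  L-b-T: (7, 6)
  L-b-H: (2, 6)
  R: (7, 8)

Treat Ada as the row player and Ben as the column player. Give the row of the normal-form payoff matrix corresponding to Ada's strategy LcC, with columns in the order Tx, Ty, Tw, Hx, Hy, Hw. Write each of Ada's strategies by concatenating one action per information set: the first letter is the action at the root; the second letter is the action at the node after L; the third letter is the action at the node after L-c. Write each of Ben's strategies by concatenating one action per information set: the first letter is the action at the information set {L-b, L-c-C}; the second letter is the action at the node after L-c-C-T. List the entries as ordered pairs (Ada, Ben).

(3,5) (4,3) (6,8) (8,4) (8,4) (8,4)

vs Tx: Ada plays L → Ada plays c at [L] → Ada plays C at [L-c] → Ben plays T at [L-c-C] → Ben plays x at [L-c-C-T] → (3, 5)
vs Ty: Ada plays L → Ada plays c at [L] → Ada plays C at [L-c] → Ben plays T at [L-c-C] → Ben plays y at [L-c-C-T] → (4, 3)
vs Tw: Ada plays L → Ada plays c at [L] → Ada plays C at [L-c] → Ben plays T at [L-c-C] → Ben plays w at [L-c-C-T] → (6, 8)
vs Hx: Ada plays L → Ada plays c at [L] → Ada plays C at [L-c] → Ben plays H at [L-c-C] → (8, 4)
vs Hy: Ada plays L → Ada plays c at [L] → Ada plays C at [L-c] → Ben plays H at [L-c-C] → (8, 4)
vs Hw: Ada plays L → Ada plays c at [L] → Ada plays C at [L-c] → Ben plays H at [L-c-C] → (8, 4)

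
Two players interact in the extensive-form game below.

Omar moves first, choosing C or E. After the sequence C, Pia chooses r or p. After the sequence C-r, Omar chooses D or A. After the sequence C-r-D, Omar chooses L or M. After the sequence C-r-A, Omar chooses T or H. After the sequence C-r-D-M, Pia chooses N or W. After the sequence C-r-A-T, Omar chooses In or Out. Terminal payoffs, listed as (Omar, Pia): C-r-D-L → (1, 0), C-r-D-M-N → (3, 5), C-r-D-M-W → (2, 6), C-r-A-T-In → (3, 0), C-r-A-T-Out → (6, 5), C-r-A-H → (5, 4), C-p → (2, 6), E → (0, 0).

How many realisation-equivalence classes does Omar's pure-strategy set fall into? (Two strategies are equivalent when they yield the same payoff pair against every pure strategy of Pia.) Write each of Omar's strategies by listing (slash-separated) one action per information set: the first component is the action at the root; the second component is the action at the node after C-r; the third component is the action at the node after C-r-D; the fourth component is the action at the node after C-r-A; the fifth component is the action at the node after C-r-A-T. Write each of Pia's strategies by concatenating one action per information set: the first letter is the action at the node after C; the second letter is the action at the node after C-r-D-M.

Omar has 32 pure strategies: C/D/L/T/In, C/D/L/T/Out, C/D/L/H/In, C/D/L/H/Out, C/D/M/T/In, C/D/M/T/Out, C/D/M/H/In, C/D/M/H/Out, C/A/L/T/In, C/A/L/T/Out, C/A/L/H/In, C/A/L/H/Out, C/A/M/T/In, C/A/M/T/Out, C/A/M/H/In, C/A/M/H/Out, E/D/L/T/In, E/D/L/T/Out, E/D/L/H/In, E/D/L/H/Out, E/D/M/T/In, E/D/M/T/Out, E/D/M/H/In, E/D/M/H/Out, E/A/L/T/In, E/A/L/T/Out, E/A/L/H/In, E/A/L/H/Out, E/A/M/T/In, E/A/M/T/Out, E/A/M/H/In, E/A/M/H/Out. Columns: rN, rW, pN, pW.
{C/D/L/T/In, C/D/L/T/Out, C/D/L/H/In, C/D/L/H/Out} → row (1,0) (1,0) (2,6) (2,6)
{C/D/M/T/In, C/D/M/T/Out, C/D/M/H/In, C/D/M/H/Out} → row (3,5) (2,6) (2,6) (2,6)
{C/A/L/T/In, C/A/M/T/In} → row (3,0) (3,0) (2,6) (2,6)
{C/A/L/T/Out, C/A/M/T/Out} → row (6,5) (6,5) (2,6) (2,6)
{C/A/L/H/In, C/A/L/H/Out, C/A/M/H/In, C/A/M/H/Out} → row (5,4) (5,4) (2,6) (2,6)
{E/D/L/T/In, E/D/L/T/Out, E/D/L/H/In, E/D/L/H/Out, E/D/M/T/In, E/D/M/T/Out, E/D/M/H/In, E/D/M/H/Out, E/A/L/T/In, E/A/L/T/Out, E/A/L/H/In, E/A/L/H/Out, E/A/M/T/In, E/A/M/T/Out, E/A/M/H/In, E/A/M/H/Out} → row (0,0) (0,0) (0,0) (0,0)
That's 6 distinct rows out of 32 strategies.

6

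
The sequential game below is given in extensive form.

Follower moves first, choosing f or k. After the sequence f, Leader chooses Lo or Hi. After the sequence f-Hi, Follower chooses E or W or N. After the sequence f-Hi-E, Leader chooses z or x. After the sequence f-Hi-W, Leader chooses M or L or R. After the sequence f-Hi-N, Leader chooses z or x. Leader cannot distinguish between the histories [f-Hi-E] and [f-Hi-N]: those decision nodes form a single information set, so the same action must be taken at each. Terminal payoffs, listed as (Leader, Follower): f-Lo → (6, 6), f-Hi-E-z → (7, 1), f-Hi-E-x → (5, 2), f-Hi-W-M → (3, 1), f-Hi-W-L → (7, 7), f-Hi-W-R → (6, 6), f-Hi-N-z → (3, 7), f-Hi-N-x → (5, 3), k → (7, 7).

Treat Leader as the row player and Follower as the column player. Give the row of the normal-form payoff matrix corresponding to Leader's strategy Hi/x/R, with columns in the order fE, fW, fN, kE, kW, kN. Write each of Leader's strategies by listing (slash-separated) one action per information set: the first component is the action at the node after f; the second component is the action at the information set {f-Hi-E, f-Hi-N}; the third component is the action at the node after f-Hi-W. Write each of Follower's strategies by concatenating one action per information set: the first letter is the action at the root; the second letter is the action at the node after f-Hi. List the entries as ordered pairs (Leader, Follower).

(5,2) (6,6) (5,3) (7,7) (7,7) (7,7)

vs fE: Follower plays f → Leader plays Hi at [f] → Follower plays E at [f-Hi] → Leader plays x at [f-Hi-E] → (5, 2)
vs fW: Follower plays f → Leader plays Hi at [f] → Follower plays W at [f-Hi] → Leader plays R at [f-Hi-W] → (6, 6)
vs fN: Follower plays f → Leader plays Hi at [f] → Follower plays N at [f-Hi] → Leader plays x at [f-Hi-N] → (5, 3)
vs kE: Follower plays k → (7, 7)
vs kW: Follower plays k → (7, 7)
vs kN: Follower plays k → (7, 7)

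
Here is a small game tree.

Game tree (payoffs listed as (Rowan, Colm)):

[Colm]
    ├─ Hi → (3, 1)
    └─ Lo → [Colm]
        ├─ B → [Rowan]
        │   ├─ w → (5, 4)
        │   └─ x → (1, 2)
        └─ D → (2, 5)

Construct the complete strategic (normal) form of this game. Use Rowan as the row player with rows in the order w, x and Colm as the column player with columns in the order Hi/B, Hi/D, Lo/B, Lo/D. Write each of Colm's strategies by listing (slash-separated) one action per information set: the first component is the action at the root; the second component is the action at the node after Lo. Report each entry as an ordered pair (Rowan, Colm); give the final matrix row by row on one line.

w: (3,1) (3,1) (5,4) (2,5) | x: (3,1) (3,1) (1,2) (2,5)

Row w: Hi/B→(3,1), Hi/D→(3,1), Lo/B→(5,4), Lo/D→(2,5)
Row x: Hi/B→(3,1), Hi/D→(3,1), Lo/B→(1,2), Lo/D→(2,5)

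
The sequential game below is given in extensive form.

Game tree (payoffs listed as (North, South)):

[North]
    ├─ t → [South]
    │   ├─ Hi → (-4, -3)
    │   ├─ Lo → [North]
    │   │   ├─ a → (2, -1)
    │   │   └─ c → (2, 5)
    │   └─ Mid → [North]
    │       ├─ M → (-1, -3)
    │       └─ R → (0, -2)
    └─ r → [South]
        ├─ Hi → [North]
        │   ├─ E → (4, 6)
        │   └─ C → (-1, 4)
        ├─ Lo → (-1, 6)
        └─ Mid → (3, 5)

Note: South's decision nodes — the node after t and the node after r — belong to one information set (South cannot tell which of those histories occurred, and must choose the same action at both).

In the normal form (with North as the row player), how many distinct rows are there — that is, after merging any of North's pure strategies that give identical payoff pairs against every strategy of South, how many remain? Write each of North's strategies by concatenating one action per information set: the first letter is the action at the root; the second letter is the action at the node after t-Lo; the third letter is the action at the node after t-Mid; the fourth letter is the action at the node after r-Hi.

6

North has 16 pure strategies: taME, taMC, taRE, taRC, tcME, tcMC, tcRE, tcRC, raME, raMC, raRE, raRC, rcME, rcMC, rcRE, rcRC. Columns: Hi, Lo, Mid.
{taME, taMC} → row (-4,-3) (2,-1) (-1,-3)
{taRE, taRC} → row (-4,-3) (2,-1) (0,-2)
{tcME, tcMC} → row (-4,-3) (2,5) (-1,-3)
{tcRE, tcRC} → row (-4,-3) (2,5) (0,-2)
{raME, raRE, rcME, rcRE} → row (4,6) (-1,6) (3,5)
{raMC, raRC, rcMC, rcRC} → row (-1,4) (-1,6) (3,5)
That's 6 distinct rows out of 16 strategies.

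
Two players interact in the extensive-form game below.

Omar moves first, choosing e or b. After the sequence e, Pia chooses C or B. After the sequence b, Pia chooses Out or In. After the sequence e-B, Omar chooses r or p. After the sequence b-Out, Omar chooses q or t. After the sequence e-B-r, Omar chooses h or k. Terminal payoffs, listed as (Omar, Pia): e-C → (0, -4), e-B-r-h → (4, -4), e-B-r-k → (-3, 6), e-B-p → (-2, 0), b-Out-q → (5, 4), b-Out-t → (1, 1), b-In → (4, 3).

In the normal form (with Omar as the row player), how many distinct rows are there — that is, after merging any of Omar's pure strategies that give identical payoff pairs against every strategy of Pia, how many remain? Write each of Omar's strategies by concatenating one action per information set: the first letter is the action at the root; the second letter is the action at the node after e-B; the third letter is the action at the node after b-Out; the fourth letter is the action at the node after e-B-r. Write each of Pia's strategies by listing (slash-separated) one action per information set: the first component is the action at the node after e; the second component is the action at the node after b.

5

Omar has 16 pure strategies: erqh, erqk, erth, ertk, epqh, epqk, epth, eptk, brqh, brqk, brth, brtk, bpqh, bpqk, bpth, bptk. Columns: C/Out, C/In, B/Out, B/In.
{erqh, erth} → row (0,-4) (0,-4) (4,-4) (4,-4)
{erqk, ertk} → row (0,-4) (0,-4) (-3,6) (-3,6)
{epqh, epqk, epth, eptk} → row (0,-4) (0,-4) (-2,0) (-2,0)
{brqh, brqk, bpqh, bpqk} → row (5,4) (4,3) (5,4) (4,3)
{brth, brtk, bpth, bptk} → row (1,1) (4,3) (1,1) (4,3)
That's 5 distinct rows out of 16 strategies.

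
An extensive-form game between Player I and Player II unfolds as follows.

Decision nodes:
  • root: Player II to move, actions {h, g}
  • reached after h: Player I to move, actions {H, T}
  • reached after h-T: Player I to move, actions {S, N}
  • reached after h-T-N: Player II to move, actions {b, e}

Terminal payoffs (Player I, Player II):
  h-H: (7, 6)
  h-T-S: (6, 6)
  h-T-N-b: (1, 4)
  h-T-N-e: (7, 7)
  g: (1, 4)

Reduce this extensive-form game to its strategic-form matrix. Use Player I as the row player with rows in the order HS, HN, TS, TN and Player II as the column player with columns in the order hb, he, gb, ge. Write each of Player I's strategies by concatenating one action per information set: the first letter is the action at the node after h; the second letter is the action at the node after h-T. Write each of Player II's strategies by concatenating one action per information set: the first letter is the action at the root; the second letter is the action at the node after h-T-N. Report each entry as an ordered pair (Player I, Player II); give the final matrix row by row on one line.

           hb       he       gb       ge
  HS    (7,6)    (7,6)    (1,4)    (1,4)
  HN    (7,6)    (7,6)    (1,4)    (1,4)
  TS    (6,6)    (6,6)    (1,4)    (1,4)
  TN    (1,4)    (7,7)    (1,4)    (1,4)

HS: (7,6) (7,6) (1,4) (1,4) | HN: (7,6) (7,6) (1,4) (1,4) | TS: (6,6) (6,6) (1,4) (1,4) | TN: (1,4) (7,7) (1,4) (1,4)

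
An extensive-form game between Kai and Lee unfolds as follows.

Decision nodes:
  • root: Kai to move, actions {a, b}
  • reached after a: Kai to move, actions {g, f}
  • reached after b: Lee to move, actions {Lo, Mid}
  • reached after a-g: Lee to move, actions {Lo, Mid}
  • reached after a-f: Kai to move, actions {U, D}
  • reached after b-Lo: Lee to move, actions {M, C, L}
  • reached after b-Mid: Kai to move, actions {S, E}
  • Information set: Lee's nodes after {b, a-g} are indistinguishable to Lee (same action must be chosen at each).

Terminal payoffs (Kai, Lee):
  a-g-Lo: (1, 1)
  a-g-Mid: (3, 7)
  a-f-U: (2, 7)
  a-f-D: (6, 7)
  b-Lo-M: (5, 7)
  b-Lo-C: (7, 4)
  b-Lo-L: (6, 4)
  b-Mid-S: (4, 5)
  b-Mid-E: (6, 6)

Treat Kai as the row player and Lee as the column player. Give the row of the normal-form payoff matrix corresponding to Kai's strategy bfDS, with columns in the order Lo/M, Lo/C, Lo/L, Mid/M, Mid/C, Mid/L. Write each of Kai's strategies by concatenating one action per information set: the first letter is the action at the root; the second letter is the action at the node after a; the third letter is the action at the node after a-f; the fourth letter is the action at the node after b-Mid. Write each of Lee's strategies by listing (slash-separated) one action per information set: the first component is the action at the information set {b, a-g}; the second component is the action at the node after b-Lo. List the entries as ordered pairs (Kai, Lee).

vs Lo/M: Kai plays b → Lee plays Lo at [b] → Lee plays M at [b-Lo] → (5, 7)
vs Lo/C: Kai plays b → Lee plays Lo at [b] → Lee plays C at [b-Lo] → (7, 4)
vs Lo/L: Kai plays b → Lee plays Lo at [b] → Lee plays L at [b-Lo] → (6, 4)
vs Mid/M: Kai plays b → Lee plays Mid at [b] → Kai plays S at [b-Mid] → (4, 5)
vs Mid/C: Kai plays b → Lee plays Mid at [b] → Kai plays S at [b-Mid] → (4, 5)
vs Mid/L: Kai plays b → Lee plays Mid at [b] → Kai plays S at [b-Mid] → (4, 5)

(5,7) (7,4) (6,4) (4,5) (4,5) (4,5)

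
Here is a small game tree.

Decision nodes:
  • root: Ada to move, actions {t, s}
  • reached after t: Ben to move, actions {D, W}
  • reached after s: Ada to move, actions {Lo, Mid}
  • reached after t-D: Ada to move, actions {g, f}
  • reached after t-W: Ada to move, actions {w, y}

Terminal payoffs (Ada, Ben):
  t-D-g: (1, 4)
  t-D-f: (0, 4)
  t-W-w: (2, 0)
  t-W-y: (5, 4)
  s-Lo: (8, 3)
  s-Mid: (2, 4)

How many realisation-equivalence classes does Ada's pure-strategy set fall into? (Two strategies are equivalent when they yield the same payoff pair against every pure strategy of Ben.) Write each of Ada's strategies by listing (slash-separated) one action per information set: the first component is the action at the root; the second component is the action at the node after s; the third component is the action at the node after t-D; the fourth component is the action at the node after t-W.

6

Ada has 16 pure strategies: t/Lo/g/w, t/Lo/g/y, t/Lo/f/w, t/Lo/f/y, t/Mid/g/w, t/Mid/g/y, t/Mid/f/w, t/Mid/f/y, s/Lo/g/w, s/Lo/g/y, s/Lo/f/w, s/Lo/f/y, s/Mid/g/w, s/Mid/g/y, s/Mid/f/w, s/Mid/f/y. Columns: D, W.
{t/Lo/g/w, t/Mid/g/w} → row (1,4) (2,0)
{t/Lo/g/y, t/Mid/g/y} → row (1,4) (5,4)
{t/Lo/f/w, t/Mid/f/w} → row (0,4) (2,0)
{t/Lo/f/y, t/Mid/f/y} → row (0,4) (5,4)
{s/Lo/g/w, s/Lo/g/y, s/Lo/f/w, s/Lo/f/y} → row (8,3) (8,3)
{s/Mid/g/w, s/Mid/g/y, s/Mid/f/w, s/Mid/f/y} → row (2,4) (2,4)
That's 6 distinct rows out of 16 strategies.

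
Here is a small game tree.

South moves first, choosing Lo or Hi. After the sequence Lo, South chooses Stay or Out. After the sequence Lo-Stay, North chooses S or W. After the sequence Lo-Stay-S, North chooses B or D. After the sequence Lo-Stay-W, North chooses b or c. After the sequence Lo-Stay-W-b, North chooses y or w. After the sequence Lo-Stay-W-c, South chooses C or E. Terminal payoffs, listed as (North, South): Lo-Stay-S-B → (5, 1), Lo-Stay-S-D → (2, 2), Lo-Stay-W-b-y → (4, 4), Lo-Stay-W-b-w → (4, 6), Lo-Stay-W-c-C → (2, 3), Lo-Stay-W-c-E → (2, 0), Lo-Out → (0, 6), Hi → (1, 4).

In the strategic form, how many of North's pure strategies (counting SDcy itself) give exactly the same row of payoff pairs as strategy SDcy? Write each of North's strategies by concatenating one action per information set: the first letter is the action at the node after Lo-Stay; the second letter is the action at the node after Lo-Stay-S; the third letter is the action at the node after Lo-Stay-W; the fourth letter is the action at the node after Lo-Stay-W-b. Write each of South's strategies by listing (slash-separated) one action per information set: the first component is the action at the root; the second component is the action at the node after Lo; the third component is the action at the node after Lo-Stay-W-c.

Row for SDcy (columns Lo/Stay/C, Lo/Stay/E, Lo/Out/C, Lo/Out/E, Hi/Stay/C, Hi/Stay/E, Hi/Out/C, Hi/Out/E): (2,2) (2,2) (0,6) (0,6) (1,4) (1,4) (1,4) (1,4).
Under SDcy, North's choice at the node after Lo-Stay-W and at the node after Lo-Stay-W-b can never be reached regardless of what South does, so varying those choices leaves every outcome unchanged.
Holding the reachable choices fixed and varying the unreachable ones freely already gives 2 × 2 = 4 equivalent strategies.
No other strategy reproduces this row, so those 4 are the full class: SDby, SDbw, SDcy, SDcw.

4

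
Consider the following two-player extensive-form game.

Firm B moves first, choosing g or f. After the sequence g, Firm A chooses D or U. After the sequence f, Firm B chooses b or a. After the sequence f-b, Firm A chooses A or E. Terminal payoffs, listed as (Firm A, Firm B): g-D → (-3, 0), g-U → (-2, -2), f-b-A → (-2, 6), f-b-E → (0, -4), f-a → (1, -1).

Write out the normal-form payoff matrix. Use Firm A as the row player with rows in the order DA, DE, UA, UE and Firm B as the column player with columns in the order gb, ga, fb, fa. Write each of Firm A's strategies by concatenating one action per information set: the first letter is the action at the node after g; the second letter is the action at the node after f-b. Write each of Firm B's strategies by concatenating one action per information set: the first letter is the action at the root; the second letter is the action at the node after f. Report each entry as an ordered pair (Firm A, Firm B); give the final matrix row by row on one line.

DA: (-3,0) (-3,0) (-2,6) (1,-1) | DE: (-3,0) (-3,0) (0,-4) (1,-1) | UA: (-2,-2) (-2,-2) (-2,6) (1,-1) | UE: (-2,-2) (-2,-2) (0,-4) (1,-1)

           gb       ga       fb       fa
  DA   (-3,0)   (-3,0)   (-2,6)   (1,-1)
  DE   (-3,0)   (-3,0)   (0,-4)   (1,-1)
  UA  (-2,-2)  (-2,-2)   (-2,6)   (1,-1)
  UE  (-2,-2)  (-2,-2)   (0,-4)   (1,-1)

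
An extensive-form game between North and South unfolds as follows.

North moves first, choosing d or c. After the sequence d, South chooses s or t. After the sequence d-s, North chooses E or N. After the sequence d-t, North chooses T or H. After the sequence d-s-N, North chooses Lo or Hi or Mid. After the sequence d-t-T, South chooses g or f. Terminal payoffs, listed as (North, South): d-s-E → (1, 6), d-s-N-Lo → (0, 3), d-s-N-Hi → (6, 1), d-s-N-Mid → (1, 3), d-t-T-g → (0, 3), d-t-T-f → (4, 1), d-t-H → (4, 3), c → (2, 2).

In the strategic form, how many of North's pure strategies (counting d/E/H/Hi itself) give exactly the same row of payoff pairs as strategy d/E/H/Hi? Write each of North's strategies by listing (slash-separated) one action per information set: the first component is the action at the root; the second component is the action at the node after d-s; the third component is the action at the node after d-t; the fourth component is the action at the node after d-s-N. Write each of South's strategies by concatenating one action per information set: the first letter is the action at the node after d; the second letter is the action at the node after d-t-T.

3

Row for d/E/H/Hi (columns sg, sf, tg, tf): (1,6) (1,6) (4,3) (4,3).
Under d/E/H/Hi, North's choice at the node after d-s-N can never be reached regardless of what South does, so varying those choices leaves every outcome unchanged.
Holding the reachable choices fixed and varying the unreachable one freely already gives 3 equivalent strategies.
No other strategy reproduces this row, so those 3 are the full class: d/E/H/Lo, d/E/H/Hi, d/E/H/Mid.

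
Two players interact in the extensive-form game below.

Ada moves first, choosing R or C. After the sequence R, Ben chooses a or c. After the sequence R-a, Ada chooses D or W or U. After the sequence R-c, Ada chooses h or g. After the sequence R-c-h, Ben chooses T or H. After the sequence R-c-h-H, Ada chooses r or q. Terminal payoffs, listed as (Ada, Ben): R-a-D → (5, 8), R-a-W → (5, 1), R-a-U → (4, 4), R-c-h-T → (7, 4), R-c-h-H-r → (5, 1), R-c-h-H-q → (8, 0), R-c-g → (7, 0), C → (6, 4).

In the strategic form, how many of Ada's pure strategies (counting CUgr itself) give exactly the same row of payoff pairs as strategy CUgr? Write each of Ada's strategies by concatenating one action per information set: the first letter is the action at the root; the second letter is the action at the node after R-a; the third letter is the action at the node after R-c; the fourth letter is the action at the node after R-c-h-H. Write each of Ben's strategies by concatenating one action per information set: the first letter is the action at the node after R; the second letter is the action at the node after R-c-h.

Row for CUgr (columns aT, aH, cT, cH): (6,4) (6,4) (6,4) (6,4).
Under CUgr, Ada's choice at the node after R-a and at the node after R-c and at the node after R-c-h-H can never be reached regardless of what Ben does, so varying those choices leaves every outcome unchanged.
Holding the reachable choices fixed and varying the unreachable ones freely already gives 3 × 2 × 2 = 12 equivalent strategies.
No other strategy reproduces this row, so those 12 are the full class: CDhr, CDhq, CDgr, CDgq, CWhr, CWhq, CWgr, CWgq, CUhr, CUhq, CUgr, CUgq.

12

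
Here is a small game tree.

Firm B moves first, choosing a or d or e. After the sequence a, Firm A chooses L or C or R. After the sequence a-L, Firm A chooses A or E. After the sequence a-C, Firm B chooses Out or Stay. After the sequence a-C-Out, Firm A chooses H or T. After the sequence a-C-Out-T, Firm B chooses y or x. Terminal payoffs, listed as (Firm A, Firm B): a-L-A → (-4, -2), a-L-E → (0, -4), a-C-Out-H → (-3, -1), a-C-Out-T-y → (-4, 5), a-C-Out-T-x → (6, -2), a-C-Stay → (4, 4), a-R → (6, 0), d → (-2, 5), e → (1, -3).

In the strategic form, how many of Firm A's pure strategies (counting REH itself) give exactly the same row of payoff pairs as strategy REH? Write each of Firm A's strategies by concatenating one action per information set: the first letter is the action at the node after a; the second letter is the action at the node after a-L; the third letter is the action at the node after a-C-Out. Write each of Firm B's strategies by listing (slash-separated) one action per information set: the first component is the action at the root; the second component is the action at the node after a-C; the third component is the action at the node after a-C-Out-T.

4

Row for REH (columns a/Out/y, a/Out/x, a/Stay/y, a/Stay/x, d/Out/y, d/Out/x, d/Stay/y, d/Stay/x, e/Out/y, e/Out/x, e/Stay/y, e/Stay/x): (6,0) (6,0) (6,0) (6,0) (-2,5) (-2,5) (-2,5) (-2,5) (1,-3) (1,-3) (1,-3) (1,-3).
Under REH, Firm A's choice at the node after a-L and at the node after a-C-Out can never be reached regardless of what Firm B does, so varying those choices leaves every outcome unchanged.
Holding the reachable choices fixed and varying the unreachable ones freely already gives 2 × 2 = 4 equivalent strategies.
No other strategy reproduces this row, so those 4 are the full class: RAH, RAT, REH, RET.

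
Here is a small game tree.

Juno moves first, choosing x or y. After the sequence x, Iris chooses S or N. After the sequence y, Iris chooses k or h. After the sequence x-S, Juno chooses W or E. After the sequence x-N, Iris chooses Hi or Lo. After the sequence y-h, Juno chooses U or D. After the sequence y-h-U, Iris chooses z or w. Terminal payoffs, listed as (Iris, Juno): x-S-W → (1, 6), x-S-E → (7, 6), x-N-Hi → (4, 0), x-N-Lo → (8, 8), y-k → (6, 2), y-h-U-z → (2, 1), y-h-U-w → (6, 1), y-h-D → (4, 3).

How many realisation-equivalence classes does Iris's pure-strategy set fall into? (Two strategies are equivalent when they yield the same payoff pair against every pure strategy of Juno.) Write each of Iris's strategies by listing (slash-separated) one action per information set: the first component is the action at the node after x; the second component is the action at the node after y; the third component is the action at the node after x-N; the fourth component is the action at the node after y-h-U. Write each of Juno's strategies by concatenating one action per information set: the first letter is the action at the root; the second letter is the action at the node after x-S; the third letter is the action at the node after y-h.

Iris has 16 pure strategies: S/k/Hi/z, S/k/Hi/w, S/k/Lo/z, S/k/Lo/w, S/h/Hi/z, S/h/Hi/w, S/h/Lo/z, S/h/Lo/w, N/k/Hi/z, N/k/Hi/w, N/k/Lo/z, N/k/Lo/w, N/h/Hi/z, N/h/Hi/w, N/h/Lo/z, N/h/Lo/w. Columns: xWU, xWD, xEU, xED, yWU, yWD, yEU, yED.
{S/k/Hi/z, S/k/Hi/w, S/k/Lo/z, S/k/Lo/w} → row (1,6) (1,6) (7,6) (7,6) (6,2) (6,2) (6,2) (6,2)
{S/h/Hi/z, S/h/Lo/z} → row (1,6) (1,6) (7,6) (7,6) (2,1) (4,3) (2,1) (4,3)
{S/h/Hi/w, S/h/Lo/w} → row (1,6) (1,6) (7,6) (7,6) (6,1) (4,3) (6,1) (4,3)
{N/k/Hi/z, N/k/Hi/w} → row (4,0) (4,0) (4,0) (4,0) (6,2) (6,2) (6,2) (6,2)
{N/k/Lo/z, N/k/Lo/w} → row (8,8) (8,8) (8,8) (8,8) (6,2) (6,2) (6,2) (6,2)
{N/h/Hi/z} → row (4,0) (4,0) (4,0) (4,0) (2,1) (4,3) (2,1) (4,3)
{N/h/Hi/w} → row (4,0) (4,0) (4,0) (4,0) (6,1) (4,3) (6,1) (4,3)
{N/h/Lo/z} → row (8,8) (8,8) (8,8) (8,8) (2,1) (4,3) (2,1) (4,3)
{N/h/Lo/w} → row (8,8) (8,8) (8,8) (8,8) (6,1) (4,3) (6,1) (4,3)
That's 9 distinct rows out of 16 strategies.

9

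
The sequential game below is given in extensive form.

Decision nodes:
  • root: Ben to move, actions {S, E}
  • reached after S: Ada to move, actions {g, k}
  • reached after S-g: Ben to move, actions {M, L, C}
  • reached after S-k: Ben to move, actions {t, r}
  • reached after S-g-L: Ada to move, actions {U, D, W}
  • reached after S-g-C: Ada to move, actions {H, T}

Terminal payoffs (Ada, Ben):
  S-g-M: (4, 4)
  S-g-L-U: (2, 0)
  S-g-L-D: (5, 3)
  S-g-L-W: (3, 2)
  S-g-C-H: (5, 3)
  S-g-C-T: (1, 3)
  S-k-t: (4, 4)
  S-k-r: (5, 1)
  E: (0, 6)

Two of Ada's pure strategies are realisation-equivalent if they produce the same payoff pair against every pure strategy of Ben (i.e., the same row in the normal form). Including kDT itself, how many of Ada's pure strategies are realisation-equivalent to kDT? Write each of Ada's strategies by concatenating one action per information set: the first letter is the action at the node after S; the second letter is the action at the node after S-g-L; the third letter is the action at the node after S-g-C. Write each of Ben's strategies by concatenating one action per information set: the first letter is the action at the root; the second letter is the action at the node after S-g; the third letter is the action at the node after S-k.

6

Row for kDT (columns SMt, SMr, SLt, SLr, SCt, SCr, EMt, EMr, ELt, ELr, ECt, ECr): (4,4) (5,1) (4,4) (5,1) (4,4) (5,1) (0,6) (0,6) (0,6) (0,6) (0,6) (0,6).
Under kDT, Ada's choice at the node after S-g-L and at the node after S-g-C can never be reached regardless of what Ben does, so varying those choices leaves every outcome unchanged.
Holding the reachable choices fixed and varying the unreachable ones freely already gives 3 × 2 = 6 equivalent strategies.
No other strategy reproduces this row, so those 6 are the full class: kUH, kUT, kDH, kDT, kWH, kWT.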